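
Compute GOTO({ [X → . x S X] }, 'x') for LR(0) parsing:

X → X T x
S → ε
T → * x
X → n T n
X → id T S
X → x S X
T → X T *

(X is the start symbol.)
{ [S → .], [X → x . S X] }

GOTO(I, 'x') = CLOSURE({ [A → αX.β] : [A → α.Xβ] ∈ I, X = 'x' })

Items with dot before 'x', with the dot advanced:
  [X → . x S X] → [X → x . S X]
Closure of the advanced items:
  [X → x . S X] has the dot before S: add [S → .]

GOTO = { [S → .], [X → x . S X] }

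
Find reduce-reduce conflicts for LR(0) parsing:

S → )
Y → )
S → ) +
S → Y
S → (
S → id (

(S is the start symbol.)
Yes — I2: [S → ) .] vs [Y → ) .]

A reduce-reduce conflict occurs when an LR(0) state has two complete items [A → α .] and [B → β .] — both call for a reduction, and with no lookahead the parser cannot choose between them.

Augment with S' → S and build the canonical LR(0) collection (I0 = CLOSURE({[S' → . S]}), then GOTO on every symbol after a dot until no new states appear). It has 8 states:
  I0: { [S → . (], [S → . ) +], [S → . )], [S → . Y], [S → . id (], [S' → . S], [Y → . )] }  — shift
  I1: { [S → ( .] }  — reduce
  I2: { [S → ) . +], [S → ) .], [Y → ) .] }  — shift, 2 reduces
  I3: { [S' → S .] }  — accept
  I4: { [S → Y .] }  — reduce
  I5: { [S → id . (] }  — shift
  I6: { [S → id ( .] }  — reduce
  I7: { [S → ) + .] }  — reduce

I2 contains complete items [S → ) .], [Y → ) .] — reduce-reduce conflict.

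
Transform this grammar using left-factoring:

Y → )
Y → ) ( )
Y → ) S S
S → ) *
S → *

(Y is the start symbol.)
Left-factoring transforms A → αβ₁ | αβ₂ into A → αA' and A' → β₁ | β₂
(α is the longest common prefix among the alternatives). Repeat until
no nonterminal has two alternatives with a common prefix.

Round 1: Y has alternatives sharing prefix ')'. Introduce Y': Y → ) Y'
  Add: Y' → ε
  Add: Y' → ( )
  Add: Y' → S S

No remaining common prefixes — done.

Resulting grammar:
Y → ) Y'
Y' → ε
Y' → ( )
Y' → S S
S → ) *
S → *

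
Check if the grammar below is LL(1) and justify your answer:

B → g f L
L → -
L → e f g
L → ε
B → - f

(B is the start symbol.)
A grammar is LL(1) if for each non-terminal N with multiple productions, the predict sets of those productions are pairwise disjoint, where PREDICT(N → α) = (FIRST(α) \ {ε}) ∪ (FOLLOW(N) if α ⇒* ε).

Relevant sets:
  FOLLOW(L) = { $ }

For B:
  PREDICT(B → g f L) = { 'g' }
  PREDICT(B → '-' f) = { '-' }
For L:
  PREDICT(L → '-') = { '-' }
  PREDICT(L → e f g) = { 'e' }
  PREDICT(L → ε) = { $ }

All predict sets are disjoint. The grammar IS LL(1).

Answer: Yes, the grammar is LL(1).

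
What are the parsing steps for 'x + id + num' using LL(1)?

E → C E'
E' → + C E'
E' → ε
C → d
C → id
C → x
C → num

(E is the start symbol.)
LL(1) parsing maintains a stack (initially the start symbol over $) and the input. At each step: if the stack top is a terminal, match it against the current input token; if it is a non-terminal N, replace it with the RHS of M[N, lookahead] (the unique production whose predict set contains the lookahead).

Stack is shown with the top on the left.

Stack     Input           Action
--------------------------------
E $       x + id + num $  output E → C E'
C E' $    x + id + num $  output C → x
x E' $    x + id + num $  match 'x'
E' $      + id + num $    output E' → + C E'
+ C E' $  + id + num $    match '+'
C E' $    id + num $      output C → id
id E' $   id + num $      match 'id'
E' $      + num $         output E' → + C E'
+ C E' $  + num $         match '+'
C E' $    num $           output C → num
num E' $  num $           match 'num'
E' $      $               output E' → ε
$         $               accept

The string is accepted.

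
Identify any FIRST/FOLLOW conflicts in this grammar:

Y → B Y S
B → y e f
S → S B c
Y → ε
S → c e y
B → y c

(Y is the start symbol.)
A FIRST/FOLLOW conflict occurs when a non-terminal N has a nullable alternative N → β (β ⇒* ε) and another alternative N → α with FIRST(α) ∩ FOLLOW(N) ≠ ∅: on such a lookahead the parser cannot decide between expanding α and letting N vanish via β.

Nullable non-terminals: Y.
FIRST sets used below: FIRST(B) = { 'y' }

Y: nullable alternative(s) Y → ε; FOLLOW(Y) = { $, 'c' }
  Y → B Y S: FIRST \ {ε} = { 'y' } — disjoint from FOLLOW(Y)
  Y → ε: FIRST \ {ε} = { } — this is the only nullable alternative, skip

B, S have no nullable alternative, so no FIRST/FOLLOW check is needed there.

No FIRST/FOLLOW conflicts found.

Answer: No FIRST/FOLLOW conflicts.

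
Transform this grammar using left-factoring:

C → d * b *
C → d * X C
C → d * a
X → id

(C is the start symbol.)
C → d * C'
C' → b *
C' → X C
C' → a
X → id

Left-factoring transforms A → αβ₁ | αβ₂ into A → αA' and A' → β₁ | β₂
(α is the longest common prefix among the alternatives). Repeat until
no nonterminal has two alternatives with a common prefix.

Round 1: C has alternatives sharing prefix 'd *'. Introduce C': C → d * C'
  Add: C' → b *
  Add: C' → X C
  Add: C' → a

No remaining common prefixes — done.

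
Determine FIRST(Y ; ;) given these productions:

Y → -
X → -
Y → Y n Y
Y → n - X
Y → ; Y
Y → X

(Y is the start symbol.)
{ '-', ';', 'n' }

FIRST sets of the non-terminals involved (from the grammar, by fixed-point iteration):
  FIRST(Y) = { '-', ';', 'n' }

To compute FIRST(Y ; ;), process the symbols left to right:
Symbol Y is a non-terminal. Add FIRST(Y) \ {ε} = { '-', ';', 'n' }
Y is not nullable (ε ∉ FIRST(Y)), so stop here.
FIRST(Y ; ;) = { '-', ';', 'n' }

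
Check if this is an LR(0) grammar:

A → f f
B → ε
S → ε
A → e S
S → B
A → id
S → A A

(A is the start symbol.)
A grammar is LR(0) if no state in the canonical LR(0) collection has:
  - both a shift item (dot before a terminal) and a complete item (shift-reduce conflict), or
  - two or more complete items (reduce-reduce conflict; the accept item [A' → A .] counts as a complete item here).

Augment with A' → A and build the canonical LR(0) collection (I0 = CLOSURE({[A' → . A]}), then GOTO on every symbol after a dot until no new states appear). It has 10 states:
  I0: { [A → . e S], [A → . f f], [A → . id], [A' → . A] }  — shift
  I1: { [A' → A .] }  — accept
  I2: { [A → . e S], [A → . f f], [A → . id], [A → e . S], [B → .], [S → . A A], [S → . B], [S → .] }  — shift, 2 reduces
  I3: { [A → f . f] }  — shift
  I4: { [A → id .] }  — reduce
  I5: { [A → f f .] }  — reduce
  I6: { [A → . e S], [A → . f f], [A → . id], [S → A . A] }  — shift
  I7: { [S → B .] }  — reduce
  I8: { [A → e S .] }  — reduce
  I9: { [S → A A .] }  — reduce

Conflict in state I2:
  Shift-reduce conflict between [B → .] and [A → . e S]
So the grammar is NOT LR(0).

Answer: No. Shift-reduce conflict between [B → .] and [A → . e S]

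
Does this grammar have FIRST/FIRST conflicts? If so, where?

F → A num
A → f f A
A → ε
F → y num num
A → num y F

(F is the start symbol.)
FIRST sets of the non-terminals at (or reachable through a nullable prefix from) the front of some alternative:
  FIRST(A) = { 'f', 'num', ε }

Productions for F:
  F → A num: FIRST = { 'f', 'num' }
  F → y num num: FIRST = { 'y' }
Productions for A:
  A → f f A: FIRST = { 'f' }
  A → ε: FIRST = { ε }
  A → num y F: FIRST = { 'num' }

All alternatives of each non-terminal have pairwise disjoint FIRST sets.

Answer: No FIRST/FIRST conflicts.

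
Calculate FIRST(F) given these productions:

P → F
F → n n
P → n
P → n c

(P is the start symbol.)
{ 'n' }

To compute FIRST(F), examine every production with F on the left-hand side, reading each right-hand side left to right until a non-nullable symbol is reached.

From F → n n:
  - n is a terminal: add 'n' and stop

Collecting: FIRST(F) = { 'n' }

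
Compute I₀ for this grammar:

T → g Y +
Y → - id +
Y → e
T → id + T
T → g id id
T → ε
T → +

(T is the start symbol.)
First, augment the grammar with T' → T
I₀ = CLOSURE({ [T' → . T] }):
  [T' → . T] has the dot before T: add [T → . g Y +], [T → . id + T], [T → . g id id], [T → .], [T → . +]
No further items can be added.

I₀ = { [T → . +], [T → . g Y +], [T → . g id id], [T → . id + T], [T → .], [T' → . T] }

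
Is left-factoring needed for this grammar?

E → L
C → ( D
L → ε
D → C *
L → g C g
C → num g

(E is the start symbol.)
No, left-factoring is not needed

Left-factoring is needed when two productions for the same non-terminal
share a common prefix on the right-hand side.

Productions for C:
  C → ( D
  C → num g
Productions for L:
  L → ε
  L → g C g

No common prefixes found.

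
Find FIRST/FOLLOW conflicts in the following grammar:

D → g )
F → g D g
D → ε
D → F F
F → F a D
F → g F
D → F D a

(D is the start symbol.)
Yes. D → g ')' with FOLLOW(D) on { 'g' }; D → F F with FOLLOW(D) on { 'g' }; D → F D a with FOLLOW(D) on { 'g' }

A FIRST/FOLLOW conflict occurs when a non-terminal N has a nullable alternative N → β (β ⇒* ε) and another alternative N → α with FIRST(α) ∩ FOLLOW(N) ≠ ∅: on such a lookahead the parser cannot decide between expanding α and letting N vanish via β.

Nullable non-terminals: D.
FIRST sets used below: FIRST(F) = { 'g' }

D: nullable alternative(s) D → ε; FOLLOW(D) = { $, 'a', 'g' }
  D → g ): FIRST \ {ε} = { 'g' } — overlaps FOLLOW(D) on { 'g' }: CONFLICT
  D → ε: FIRST \ {ε} = { } — this is the only nullable alternative, skip
  D → F F: FIRST \ {ε} = { 'g' } — overlaps FOLLOW(D) on { 'g' }: CONFLICT
  D → F D a: FIRST \ {ε} = { 'g' } — overlaps FOLLOW(D) on { 'g' }: CONFLICT

F has no nullable alternative, so no FIRST/FOLLOW check is needed there.

So the grammar has 3 FIRST/FOLLOW conflicts (marked CONFLICT above).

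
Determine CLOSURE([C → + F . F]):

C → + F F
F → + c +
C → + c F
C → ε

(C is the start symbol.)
To compute CLOSURE, for each item [A → α.Bβ] where B is a non-terminal, add [B → .γ] for all productions B → γ; repeat for the newly added items until nothing changes.

Start with: [C → + F . F]
  [C → + F . F] has the dot before F: add [F → . + c +]
No further items can be added.

CLOSURE = { [C → + F . F], [F → . + c +] }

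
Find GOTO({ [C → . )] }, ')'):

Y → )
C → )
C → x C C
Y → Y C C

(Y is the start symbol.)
GOTO(I, ')') = CLOSURE({ [A → αX.β] : [A → α.Xβ] ∈ I, X = ')' })

Items with dot before ')', with the dot advanced:
  [C → . )] → [C → ) .]
Closure adds nothing (no advanced item has the dot before a non-terminal).

GOTO = { [C → ) .] }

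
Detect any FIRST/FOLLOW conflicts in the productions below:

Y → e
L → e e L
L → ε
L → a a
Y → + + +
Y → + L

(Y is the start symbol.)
No FIRST/FOLLOW conflicts.

Nullable non-terminals: L.

L: nullable alternative(s) L → ε; FOLLOW(L) = { $ }
  L → e e L: FIRST \ {ε} = { 'e' } — disjoint from FOLLOW(L)
  L → ε: FIRST \ {ε} = { } — this is the only nullable alternative, skip
  L → a a: FIRST \ {ε} = { 'a' } — disjoint from FOLLOW(L)

Y has no nullable alternative, so no FIRST/FOLLOW check is needed there.

No FIRST/FOLLOW conflicts found.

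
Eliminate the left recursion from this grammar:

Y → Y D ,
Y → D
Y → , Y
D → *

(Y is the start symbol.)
Y is directly left-recursive. The standard transformation for
  A → A α₁ | ... | A α_m | β₁ | ... | β_n
is
  A  → β₁ A' | ... | β_n A'
  A' → α₁ A' | ... | α_m A' | ε

Y → D becomes Y → D Y'
Y → , Y becomes Y → , Y Y'
Y → Y D , becomes Y' → D , Y'
Add Y' → ε

Productions for other non-terminals are unchanged:
  D → *

Resulting grammar:
Y → D Y'
Y → , Y Y'
Y' → D , Y'
Y' → ε
D → *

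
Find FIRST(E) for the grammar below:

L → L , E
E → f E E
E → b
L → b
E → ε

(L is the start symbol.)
{ 'b', 'f', ε }

From E → f E E:
  - f is a terminal: add 'f' and stop
From E → b:
  - b is a terminal: add 'b' and stop
From E → ε:
  - ε-production, so ε ∈ FIRST(E)

Collecting: FIRST(E) = { 'b', 'f', ε }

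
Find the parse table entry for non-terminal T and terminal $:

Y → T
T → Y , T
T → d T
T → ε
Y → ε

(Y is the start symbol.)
To find M[T, $], we find productions for T where $ is in the predict set (PREDICT(N → α) = (FIRST(α) \ {ε}) ∪ (FOLLOW(N) if α ⇒* ε)).

Relevant sets:
  FIRST(Y) = { ',', 'd', ε }
  FOLLOW(T) = { $, ',' }

T → Y , T: PREDICT = { ',', 'd' }
T → d T: PREDICT = { 'd' }
T → ε: PREDICT = { $, ',' }
  $ is in predict set, so this production goes in M[T, $]

M[T, $] = T → ε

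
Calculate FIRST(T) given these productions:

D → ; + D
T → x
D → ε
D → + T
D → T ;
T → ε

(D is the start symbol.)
To compute FIRST(T), examine every production with T on the left-hand side, reading each right-hand side left to right until a non-nullable symbol is reached.

From T → x:
  - x is a terminal: add 'x' and stop
From T → ε:
  - ε-production, so ε ∈ FIRST(T)

Collecting: FIRST(T) = { 'x', ε }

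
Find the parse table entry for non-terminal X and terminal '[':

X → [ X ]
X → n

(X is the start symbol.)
X → [ X ]

To find M[X, '['], we find productions for X where '[' is in the predict set (PREDICT(N → α) = (FIRST(α) \ {ε}) ∪ (FOLLOW(N) if α ⇒* ε)).

X → [ X ]: PREDICT = { '[' }
  '[' is in predict set, so this production goes in M[X, '[']
X → n: PREDICT = { 'n' }

M[X, '['] = X → [ X ]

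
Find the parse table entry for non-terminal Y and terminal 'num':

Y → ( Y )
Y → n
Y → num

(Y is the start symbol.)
To find M[Y, 'num'], we find productions for Y where 'num' is in the predict set (PREDICT(N → α) = (FIRST(α) \ {ε}) ∪ (FOLLOW(N) if α ⇒* ε)).

Y → ( Y ): PREDICT = { '(' }
Y → n: PREDICT = { 'n' }
Y → num: PREDICT = { 'num' }
  'num' is in predict set, so this production goes in M[Y, 'num']

M[Y, 'num'] = Y → num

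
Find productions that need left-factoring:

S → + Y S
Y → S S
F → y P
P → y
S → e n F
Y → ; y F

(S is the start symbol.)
Left-factoring is needed when two productions for the same non-terminal
share a common prefix on the right-hand side.

Productions for S:
  S → + Y S
  S → e n F
Productions for Y:
  Y → S S
  Y → ; y F

No common prefixes found.

Answer: No, left-factoring is not needed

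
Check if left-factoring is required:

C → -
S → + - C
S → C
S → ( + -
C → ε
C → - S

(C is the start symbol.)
Left-factoring is needed when two productions for the same non-terminal
share a common prefix on the right-hand side.

Productions for C:
  C → -
  C → ε
  C → - S
Productions for S:
  S → + - C
  S → C
  S → ( + -

Found common prefix '-' in productions for C

Answer: Yes, C has productions with common prefix '-'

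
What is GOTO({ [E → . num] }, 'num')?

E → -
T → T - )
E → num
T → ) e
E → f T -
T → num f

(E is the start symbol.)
{ [E → num .] }

GOTO(I, 'num') = CLOSURE({ [A → αX.β] : [A → α.Xβ] ∈ I, X = 'num' })

Items with dot before 'num', with the dot advanced:
  [E → . num] → [E → num .]
Closure adds nothing (no advanced item has the dot before a non-terminal).

GOTO = { [E → num .] }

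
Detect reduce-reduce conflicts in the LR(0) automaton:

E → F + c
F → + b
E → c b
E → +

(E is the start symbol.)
Augment with E' → E and build the canonical LR(0) collection (I0 = CLOSURE({[E' → . E]}), then GOTO on every symbol after a dot until no new states appear). It has 9 states:
  I0: { [E → . +], [E → . F + c], [E → . c b], [E' → . E], [F → . + b] }  — shift
  I1: { [E → + .], [F → + . b] }  — shift, reduce
  I2: { [E' → E .] }  — accept
  I3: { [E → F . + c] }  — shift
  I4: { [E → c . b] }  — shift
  I5: { [E → c b .] }  — reduce
  I6: { [E → F + . c] }  — shift
  I7: { [E → F + c .] }  — reduce
  I8: { [F → + b .] }  — reduce

No state contains more than one complete item.

Answer: No reduce-reduce conflicts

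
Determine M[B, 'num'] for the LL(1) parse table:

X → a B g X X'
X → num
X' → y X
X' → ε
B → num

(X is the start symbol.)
B → num

To find M[B, 'num'], we find productions for B where 'num' is in the predict set (PREDICT(N → α) = (FIRST(α) \ {ε}) ∪ (FOLLOW(N) if α ⇒* ε)).

B → num: PREDICT = { 'num' }
  'num' is in predict set, so this production goes in M[B, 'num']

M[B, 'num'] = B → num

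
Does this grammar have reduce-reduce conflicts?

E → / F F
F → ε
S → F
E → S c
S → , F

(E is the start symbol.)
A reduce-reduce conflict occurs when an LR(0) state has two complete items [A → α .] and [B → β .] — both call for a reduction, and with no lookahead the parser cannot choose between them.

Augment with E' → E and build the canonical LR(0) collection (I0 = CLOSURE({[E' → . E]}), then GOTO on every symbol after a dot until no new states appear). It has 10 states:
  I0: { [E → . / F F], [E → . S c], [E' → . E], [F → .], [S → . , F], [S → . F] }  — shift, reduce
  I1: { [F → .], [S → , . F] }  — reduce
  I2: { [E → / . F F], [F → .] }  — reduce
  I3: { [E' → E .] }  — accept
  I4: { [S → F .] }  — reduce
  I5: { [E → S . c] }  — shift
  I6: { [E → S c .] }  — reduce
  I7: { [E → / F . F], [F → .] }  — reduce
  I8: { [E → / F F .] }  — reduce
  I9: { [S → , F .] }  — reduce

No state contains more than one complete item.

Answer: No reduce-reduce conflicts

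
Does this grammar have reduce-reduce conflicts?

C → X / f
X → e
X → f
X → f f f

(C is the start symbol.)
Augment with C' → C and build the canonical LR(0) collection (I0 = CLOSURE({[C' → . C]}), then GOTO on every symbol after a dot until no new states appear). It has 9 states:
  I0: { [C → . X / f], [C' → . C], [X → . e], [X → . f f f], [X → . f] }  — shift
  I1: { [C' → C .] }  — accept
  I2: { [C → X . / f] }  — shift
  I3: { [X → e .] }  — reduce
  I4: { [X → f . f f], [X → f .] }  — shift, reduce
  I5: { [X → f f . f] }  — shift
  I6: { [X → f f f .] }  — reduce
  I7: { [C → X / . f] }  — shift
  I8: { [C → X / f .] }  — reduce

No state contains more than one complete item.

Answer: No reduce-reduce conflicts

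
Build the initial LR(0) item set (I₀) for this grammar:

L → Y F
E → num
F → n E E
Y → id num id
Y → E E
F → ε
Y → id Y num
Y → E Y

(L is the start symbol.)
First, augment the grammar with L' → L
I₀ = CLOSURE({ [L' → . L] }):
  [L' → . L] has the dot before L: add [L → . Y F]
  [L → . Y F] has the dot before Y: add [Y → . id num id], [Y → . E E], [Y → . id Y num], [Y → . E Y]
  [Y → . E E] has the dot before E: add [E → . num]
No further items can be added.

I₀ = { [E → . num], [L → . Y F], [L' → . L], [Y → . E E], [Y → . E Y], [Y → . id Y num], [Y → . id num id] }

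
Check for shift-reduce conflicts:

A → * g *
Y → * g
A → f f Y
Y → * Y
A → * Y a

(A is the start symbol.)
A shift-reduce conflict occurs when an LR(0) state has both:
  - a complete (reduce) item [A → α .] (dot at the end), and
  - a shift item [B → β . c γ] (dot before a terminal).

Augment with A' → A and build the canonical LR(0) collection (I0 = CLOSURE({[A' → . A]}), then GOTO on every symbol after a dot until no new states appear). It has 13 states:
  I0: { [A → . * Y a], [A → . * g *], [A → . f f Y], [A' → . A] }  — shift
  I1: { [A → * . Y a], [A → * . g *], [Y → . * Y], [Y → . * g] }  — shift
  I2: { [A' → A .] }  — accept
  I3: { [A → f . f Y] }  — shift
  I4: { [A → f f . Y], [Y → . * Y], [Y → . * g] }  — shift
  I5: { [Y → * . Y], [Y → * . g], [Y → . * Y], [Y → . * g] }  — shift
  I6: { [A → f f Y .] }  — reduce
  I7: { [Y → * Y .] }  — reduce
  I8: { [Y → * g .] }  — reduce
  I9: { [A → * Y . a] }  — shift
  I10: { [A → * g . *] }  — shift
  I11: { [A → * g * .] }  — reduce
  I12: { [A → * Y a .] }  — reduce

No state contains both a complete item and a shift item.

Answer: No shift-reduce conflicts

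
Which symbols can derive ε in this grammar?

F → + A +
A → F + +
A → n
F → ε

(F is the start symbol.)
A non-terminal is nullable if it can derive ε (the empty string): either it has an ε-production, or it has a production whose right-hand side consists entirely of nullable non-terminals.

ε-productions: F → ε
So F is immediately nullable.
No further non-terminal can be added: every production for the remaining non-terminals contains a terminal or a non-nullable non-terminal.
Nullable = { 'F' }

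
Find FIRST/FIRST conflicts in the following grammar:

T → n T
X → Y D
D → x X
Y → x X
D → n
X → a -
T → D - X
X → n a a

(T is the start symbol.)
A FIRST/FIRST conflict occurs when two productions N → α and N → β for the same non-terminal have FIRST(α) ∩ FIRST(β) ≠ ∅ (with ε ∈ FIRST of a nullable right-hand side, so two nullable alternatives also conflict).

FIRST sets of the non-terminals at (or reachable through a nullable prefix from) the front of some alternative:
  FIRST(D) = { 'n', 'x' }
  FIRST(Y) = { 'x' }

Productions for T:
  T → n T: FIRST = { 'n' }
  T → D - X: FIRST = { 'n', 'x' }
Productions for X:
  X → Y D: FIRST = { 'x' }
  X → a -: FIRST = { 'a' }
  X → n a a: FIRST = { 'n' }
Productions for D:
  D → x X: FIRST = { 'x' }
  D → n: FIRST = { 'n' }
Y has only one production, so no FIRST/FIRST conflict is possible there.

Conflict for T: T → n T and T → D - X
  Overlap: { 'n' }

Answer: Yes. T → n T / T → D '-' X on { 'n' }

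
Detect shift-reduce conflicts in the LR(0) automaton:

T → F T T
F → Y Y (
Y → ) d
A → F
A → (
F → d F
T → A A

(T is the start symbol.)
Augment with T' → T and build the canonical LR(0) collection (I0 = CLOSURE({[T' → . T]}), then GOTO on every symbol after a dot until no new states appear). It has 16 states:
  I0: { [A → . (], [A → . F], [F → . Y Y (], [F → . d F], [T → . A A], [T → . F T T], [T' → . T], [Y → . ) d] }  — shift
  I1: { [A → ( .] }  — reduce
  I2: { [Y → ) . d] }  — shift
  I3: { [A → . (], [A → . F], [F → . Y Y (], [F → . d F], [T → A . A], [Y → . ) d] }  — shift
  I4: { [A → . (], [A → . F], [A → F .], [F → . Y Y (], [F → . d F], [T → . A A], [T → . F T T], [T → F . T T], [Y → . ) d] }  — shift, reduce
  I5: { [T' → T .] }  — accept
  I6: { [F → Y . Y (], [Y → . ) d] }  — shift
  I7: { [F → . Y Y (], [F → . d F], [F → d . F], [Y → . ) d] }  — shift
  I8: { [F → d F .] }  — reduce
  I9: { [F → Y Y . (] }  — shift
  I10: { [F → Y Y ( .] }  — reduce
  I11: { [A → . (], [A → . F], [F → . Y Y (], [F → . d F], [T → . A A], [T → . F T T], [T → F T . T], [Y → . ) d] }  — shift
  I12: { [T → F T T .] }  — reduce
  I13: { [T → A A .] }  — reduce
  I14: { [A → F .] }  — reduce
  I15: { [Y → ) d .] }  — reduce

I4 contains reduce item [A → F .] and shift items [A → . (], [F → . d F], [Y → . ) d] — shift-reduce conflict.

Answer: Yes — I4: [A → F .] vs [A → . (]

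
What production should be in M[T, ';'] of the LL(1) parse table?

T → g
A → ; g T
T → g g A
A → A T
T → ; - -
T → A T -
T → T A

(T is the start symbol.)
To find M[T, ';'], we find productions for T where ';' is in the predict set (PREDICT(N → α) = (FIRST(α) \ {ε}) ∪ (FOLLOW(N) if α ⇒* ε)).

Relevant sets:
  FIRST(A) = { ';' }
  FIRST(T) = { ';', 'g' }

T → g: PREDICT = { 'g' }
T → g g A: PREDICT = { 'g' }
T → ; - -: PREDICT = { ';' }
  ';' is in predict set, so this production goes in M[T, ';']
T → A T -: PREDICT = { ';' }
  ';' is in predict set, so this production goes in M[T, ';']
T → T A: PREDICT = { ';', 'g' }
  ';' is in predict set, so this production goes in M[T, ';']

M[T, ';'] = T → ; - -, T → A T -, T → T A  (a multiply-defined cell — the grammar is not LL(1))

Answer: T → ; - -, T → A T -, T → T A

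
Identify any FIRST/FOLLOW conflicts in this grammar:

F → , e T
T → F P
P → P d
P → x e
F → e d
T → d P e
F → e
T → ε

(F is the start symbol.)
Nullable non-terminals: T.
FIRST sets used below: FIRST(F) = { ',', 'e' }

T: nullable alternative(s) T → ε; FOLLOW(T) = { $, 'x' }
  T → F P: FIRST \ {ε} = { ',', 'e' } — disjoint from FOLLOW(T)
  T → d P e: FIRST \ {ε} = { 'd' } — disjoint from FOLLOW(T)
  T → ε: FIRST \ {ε} = { } — this is the only nullable alternative, skip

F, P have no nullable alternative, so no FIRST/FOLLOW check is needed there.

No FIRST/FOLLOW conflicts found.

Answer: No FIRST/FOLLOW conflicts.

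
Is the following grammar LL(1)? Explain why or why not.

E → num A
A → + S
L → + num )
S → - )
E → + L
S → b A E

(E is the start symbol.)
For E:
  PREDICT(E → num A) = { 'num' }
  PREDICT(E → '+' L) = { '+' }
For S:
  PREDICT(S → '-' ')') = { '-' }
  PREDICT(S → b A E) = { 'b' }
A, L have a single production, so nothing to check there.

All predict sets are disjoint. The grammar IS LL(1).

Answer: Yes, the grammar is LL(1).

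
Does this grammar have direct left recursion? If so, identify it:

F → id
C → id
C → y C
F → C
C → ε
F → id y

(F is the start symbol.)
No direct left recursion

Direct left recursion occurs when N → N α for some non-terminal N (the right-hand side begins with the left-hand side itself).

F → id: starts with id
C → id: starts with id
C → y C: starts with y
F → C: starts with C
C → ε: starts with ε
F → id y: starts with id

No direct left recursion found.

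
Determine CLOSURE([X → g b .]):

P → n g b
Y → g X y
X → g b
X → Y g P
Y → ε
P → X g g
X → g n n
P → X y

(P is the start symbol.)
To compute CLOSURE, for each item [A → α.Bβ] where B is a non-terminal, add [B → .γ] for all productions B → γ; repeat for the newly added items until nothing changes.

Start with: [X → g b .]
The dot is at the end, so nothing is added.

CLOSURE = { [X → g b .] }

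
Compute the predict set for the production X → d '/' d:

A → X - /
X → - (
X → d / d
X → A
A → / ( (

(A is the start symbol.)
PREDICT(X → d '/' d) = (FIRST(RHS) \ {ε}) ∪ (FOLLOW(X) if ε ∈ FIRST(RHS), i.e. RHS ⇒* ε)
FIRST(d '/' d) = { 'd' }
ε ∉ FIRST(d '/' d), so FOLLOW(X) is not added.
PREDICT(X → d '/' d) = { 'd' }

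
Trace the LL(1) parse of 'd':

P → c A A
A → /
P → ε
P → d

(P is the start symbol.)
LL(1) parsing maintains a stack (initially the start symbol over $) and the input. At each step: if the stack top is a terminal, match it against the current input token; if it is a non-terminal N, replace it with the RHS of M[N, lookahead] (the unique production whose predict set contains the lookahead).

Stack is shown with the top on the left.

Stack  Input  Action
--------------------
P $    d $    output P → d
d $    d $    match 'd'
$      $      accept

The string is accepted.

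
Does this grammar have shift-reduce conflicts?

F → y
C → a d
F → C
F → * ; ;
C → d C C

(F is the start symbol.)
A shift-reduce conflict occurs when an LR(0) state has both:
  - a complete (reduce) item [A → α .] (dot at the end), and
  - a shift item [B → β . c γ] (dot before a terminal).

Augment with F' → F and build the canonical LR(0) collection (I0 = CLOSURE({[F' → . F]}), then GOTO on every symbol after a dot until no new states appear). It has 12 states:
  I0: { [C → . a d], [C → . d C C], [F → . * ; ;], [F → . C], [F → . y], [F' → . F] }  — shift
  I1: { [F → * . ; ;] }  — shift
  I2: { [F → C .] }  — reduce
  I3: { [F' → F .] }  — accept
  I4: { [C → a . d] }  — shift
  I5: { [C → . a d], [C → . d C C], [C → d . C C] }  — shift
  I6: { [F → y .] }  — reduce
  I7: { [C → . a d], [C → . d C C], [C → d C . C] }  — shift
  I8: { [C → d C C .] }  — reduce
  I9: { [C → a d .] }  — reduce
  I10: { [F → * ; . ;] }  — shift
  I11: { [F → * ; ; .] }  — reduce

No state contains both a complete item and a shift item.

Answer: No shift-reduce conflicts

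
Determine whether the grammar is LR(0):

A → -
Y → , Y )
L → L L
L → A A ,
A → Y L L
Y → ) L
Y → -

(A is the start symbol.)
No. Reduce-reduce conflict: [A → - .] and [Y → - .]

Augment with A' → A and build the canonical LR(0) collection (I0 = CLOSURE({[A' → . A]}), then GOTO on every symbol after a dot until no new states appear). It has 16 states:
  I0: { [A → . -], [A → . Y L L], [A' → . A], [Y → . ) L], [Y → . , Y )], [Y → . -] }  — shift
  I1: { [A → . -], [A → . Y L L], [L → . A A ,], [L → . L L], [Y → ) . L], [Y → . ) L], [Y → . , Y )], [Y → . -] }  — shift
  I2: { [Y → , . Y )], [Y → . ) L], [Y → . , Y )], [Y → . -] }  — shift
  I3: { [A → - .], [Y → - .] }  — 2 reduces
  I4: { [A' → A .] }  — accept
  I5: { [A → . -], [A → . Y L L], [A → Y . L L], [L → . A A ,], [L → . L L], [Y → . ) L], [Y → . , Y )], [Y → . -] }  — shift
  I6: { [A → . -], [A → . Y L L], [L → A . A ,], [Y → . ) L], [Y → . , Y )], [Y → . -] }  — shift
  I7: { [A → . -], [A → . Y L L], [A → Y L . L], [L → . A A ,], [L → . L L], [L → L . L], [Y → . ) L], [Y → . , Y )], [Y → . -] }  — shift
  I8: { [A → . -], [A → . Y L L], [A → Y L L .], [L → . A A ,], [L → . L L], [L → L . L], [L → L L .], [Y → . ) L], [Y → . , Y )], [Y → . -] }  — shift, 2 reduces
  I9: { [A → . -], [A → . Y L L], [L → . A A ,], [L → . L L], [L → L . L], [L → L L .], [Y → . ) L], [Y → . , Y )], [Y → . -] }  — shift, reduce
  I10: { [L → A A . ,] }  — shift
  I11: { [L → A A , .] }  — reduce
  I12: { [Y → - .] }  — reduce
  I13: { [Y → , Y . )] }  — shift
  I14: { [Y → , Y ) .] }  — reduce
  I15: { [A → . -], [A → . Y L L], [L → . A A ,], [L → . L L], [L → L . L], [Y → ) L .], [Y → . ) L], [Y → . , Y )], [Y → . -] }  — shift, reduce

Conflict in state I3:
  Reduce-reduce conflict: [A → - .] and [Y → - .]
So the grammar is NOT LR(0).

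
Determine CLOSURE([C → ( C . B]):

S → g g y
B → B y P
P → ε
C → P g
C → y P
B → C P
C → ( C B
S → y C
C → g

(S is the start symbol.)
{ [B → . B y P], [B → . C P], [C → ( C . B], [C → . ( C B], [C → . P g], [C → . g], [C → . y P], [P → .] }

Start with: [C → ( C . B]
  [C → ( C . B] has the dot before B: add [B → . B y P], [B → . C P]
  [B → . C P] has the dot before C: add [C → . P g], [C → . y P], [C → . ( C B], [C → . g]
  [C → . P g] has the dot before P: add [P → .]
No further items can be added.

CLOSURE = { [B → . B y P], [B → . C P], [C → ( C . B], [C → . ( C B], [C → . P g], [C → . g], [C → . y P], [P → .] }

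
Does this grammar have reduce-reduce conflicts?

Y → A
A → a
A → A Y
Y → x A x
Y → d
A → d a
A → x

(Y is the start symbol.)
A reduce-reduce conflict occurs when an LR(0) state has two complete items [A → α .] and [B → β .] — both call for a reduction, and with no lookahead the parser cannot choose between them.

Augment with Y' → Y and build the canonical LR(0) collection (I0 = CLOSURE({[Y' → . Y]}), then GOTO on every symbol after a dot until no new states appear). It has 12 states:
  I0: { [A → . A Y], [A → . a], [A → . d a], [A → . x], [Y → . A], [Y → . d], [Y → . x A x], [Y' → . Y] }  — shift
  I1: { [A → . A Y], [A → . a], [A → . d a], [A → . x], [A → A . Y], [Y → . A], [Y → . d], [Y → . x A x], [Y → A .] }  — shift, reduce
  I2: { [Y' → Y .] }  — accept
  I3: { [A → a .] }  — reduce
  I4: { [A → d . a], [Y → d .] }  — shift, reduce
  I5: { [A → . A Y], [A → . a], [A → . d a], [A → . x], [A → x .], [Y → x . A x] }  — shift, reduce
  I6: { [A → . A Y], [A → . a], [A → . d a], [A → . x], [A → A . Y], [Y → . A], [Y → . d], [Y → . x A x], [Y → x A . x] }  — shift
  I7: { [A → d . a] }  — shift
  I8: { [A → x .] }  — reduce
  I9: { [A → d a .] }  — reduce
  I10: { [A → A Y .] }  — reduce
  I11: { [A → . A Y], [A → . a], [A → . d a], [A → . x], [A → x .], [Y → x . A x], [Y → x A x .] }  — shift, 2 reduces

I11 contains complete items [A → x .], [Y → x A x .] — reduce-reduce conflict.

Answer: Yes — I11: [A → x .] vs [Y → x A x .]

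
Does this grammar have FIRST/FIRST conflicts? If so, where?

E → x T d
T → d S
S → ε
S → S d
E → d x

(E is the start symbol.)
A FIRST/FIRST conflict occurs when two productions N → α and N → β for the same non-terminal have FIRST(α) ∩ FIRST(β) ≠ ∅ (with ε ∈ FIRST of a nullable right-hand side, so two nullable alternatives also conflict).

FIRST sets of the non-terminals at (or reachable through a nullable prefix from) the front of some alternative:
  FIRST(S) = { 'd', ε }

Productions for E:
  E → x T d: FIRST = { 'x' }
  E → d x: FIRST = { 'd' }
Productions for S:
  S → ε: FIRST = { ε }
  S → S d: FIRST = { 'd' }
T has only one production, so no FIRST/FIRST conflict is possible there.

All alternatives of each non-terminal have pairwise disjoint FIRST sets.

Answer: No FIRST/FIRST conflicts.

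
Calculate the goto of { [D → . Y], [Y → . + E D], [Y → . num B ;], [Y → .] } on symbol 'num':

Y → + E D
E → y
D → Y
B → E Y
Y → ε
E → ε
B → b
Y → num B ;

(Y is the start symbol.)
{ [B → . E Y], [B → . b], [E → . y], [E → .], [Y → num . B ;] }

GOTO(I, 'num') = CLOSURE({ [A → αX.β] : [A → α.Xβ] ∈ I, X = 'num' })

Items with dot before 'num', with the dot advanced:
  [Y → . num B ;] → [Y → num . B ;]
Closure of the advanced items:
  [Y → num . B ;] has the dot before B: add [B → . E Y], [B → . b]
  [B → . E Y] has the dot before E: add [E → . y], [E → .]

GOTO = { [B → . E Y], [B → . b], [E → . y], [E → .], [Y → num . B ;] }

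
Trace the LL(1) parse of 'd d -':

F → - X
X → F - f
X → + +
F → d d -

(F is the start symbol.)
LL(1) parsing maintains a stack (initially the start symbol over $) and the input. At each step: if the stack top is a terminal, match it against the current input token; if it is a non-terminal N, replace it with the RHS of M[N, lookahead] (the unique production whose predict set contains the lookahead).

Stack is shown with the top on the left.

Stack    Input    Action
------------------------
F $      d d - $  output F → d d -
d d - $  d d - $  match 'd'
d - $    d - $    match 'd'
- $      - $      match '-'
$        $        accept

The string is accepted.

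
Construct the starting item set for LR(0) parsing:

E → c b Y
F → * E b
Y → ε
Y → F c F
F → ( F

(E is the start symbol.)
{ [E → . c b Y], [E' → . E] }

First, augment the grammar with E' → E
I₀ = CLOSURE({ [E' → . E] }):
  [E' → . E] has the dot before E: add [E → . c b Y]
No further items can be added.

I₀ = { [E → . c b Y], [E' → . E] }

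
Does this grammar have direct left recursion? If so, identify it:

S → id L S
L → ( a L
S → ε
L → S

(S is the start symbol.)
No direct left recursion

Direct left recursion occurs when N → N α for some non-terminal N (the right-hand side begins with the left-hand side itself).

S → id L S: starts with id
L → ( a L: starts with '('
S → ε: starts with ε
L → S: starts with S

No direct left recursion found.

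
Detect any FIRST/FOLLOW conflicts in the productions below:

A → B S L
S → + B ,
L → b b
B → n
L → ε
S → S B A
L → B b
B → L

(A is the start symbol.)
Yes. L → b b with FOLLOW(L) on { 'b' }; L → B b with FOLLOW(L) on { 'b', 'n' }; B → n with FOLLOW(B) on { 'n' }

Nullable non-terminals: B, L.
FIRST sets used below: FIRST(L) = { 'b', 'n', ε }, FIRST(B) = { 'b', 'n', ε }

B: nullable alternative(s) B → L; FOLLOW(B) = { '+', ',', 'b', 'n' }
  B → n: FIRST \ {ε} = { 'n' } — overlaps FOLLOW(B) on { 'n' }: CONFLICT
  B → L: FIRST \ {ε} = { 'b', 'n' } — this is the only nullable alternative, skip

L: nullable alternative(s) L → ε; FOLLOW(L) = { $, '+', ',', 'b', 'n' }
  L → b b: FIRST \ {ε} = { 'b' } — overlaps FOLLOW(L) on { 'b' }: CONFLICT
  L → ε: FIRST \ {ε} = { } — this is the only nullable alternative, skip
  L → B b: FIRST \ {ε} = { 'b', 'n' } — overlaps FOLLOW(L) on { 'b', 'n' }: CONFLICT

A, S have no nullable alternative, so no FIRST/FOLLOW check is needed there.

So the grammar has 3 FIRST/FOLLOW conflicts (marked CONFLICT above).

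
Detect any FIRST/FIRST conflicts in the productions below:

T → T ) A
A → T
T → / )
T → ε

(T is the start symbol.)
FIRST sets of the non-terminals at (or reachable through a nullable prefix from) the front of some alternative:
  FIRST(T) = { ')', '/', ε }

Productions for T:
  T → T ) A: FIRST = { ')', '/' }
  T → / ): FIRST = { '/' }
  T → ε: FIRST = { ε }
A has only one production, so no FIRST/FIRST conflict is possible there.

Conflict for T: T → T ) A and T → / )
  Overlap: { '/' }

Answer: Yes. T → T ')' A / T → '/' ')' on { '/' }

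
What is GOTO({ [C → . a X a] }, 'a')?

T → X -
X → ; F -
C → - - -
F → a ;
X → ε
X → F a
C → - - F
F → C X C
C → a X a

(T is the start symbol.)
GOTO(I, 'a') = CLOSURE({ [A → αX.β] : [A → α.Xβ] ∈ I, X = 'a' })

Items with dot before 'a', with the dot advanced:
  [C → . a X a] → [C → a . X a]
Closure of the advanced items:
  [C → a . X a] has the dot before X: add [X → . ; F -], [X → .], [X → . F a]
  [X → . F a] has the dot before F: add [F → . a ;], [F → . C X C]
  [F → . C X C] has the dot before C: add [C → . - - -], [C → . - - F], [C → . a X a]

GOTO = { [C → . - - -], [C → . - - F], [C → . a X a], [C → a . X a], [F → . C X C], [F → . a ;], [X → . ; F -], [X → . F a], [X → .] }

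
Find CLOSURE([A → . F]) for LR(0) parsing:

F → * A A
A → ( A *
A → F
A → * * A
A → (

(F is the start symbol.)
To compute CLOSURE, for each item [A → α.Bβ] where B is a non-terminal, add [B → .γ] for all productions B → γ; repeat for the newly added items until nothing changes.

Start with: [A → . F]
  [A → . F] has the dot before F: add [F → . * A A]
No further items can be added.

CLOSURE = { [A → . F], [F → . * A A] }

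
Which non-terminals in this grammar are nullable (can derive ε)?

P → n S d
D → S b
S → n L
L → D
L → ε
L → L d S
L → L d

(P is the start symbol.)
{ 'L' }

ε-productions: L → ε
So L is immediately nullable.
No further non-terminal can be added: every production for the remaining non-terminals contains a terminal or a non-nullable non-terminal.
Nullable = { 'L' }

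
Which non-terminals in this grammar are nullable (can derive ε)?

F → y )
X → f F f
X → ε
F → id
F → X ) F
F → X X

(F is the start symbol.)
A non-terminal is nullable if it can derive ε (the empty string): either it has an ε-production, or it has a production whose right-hand side consists entirely of nullable non-terminals.

ε-productions: X → ε
So X is immediately nullable.
F → X X: every symbol on the right is nullable, so F is nullable too.
Every non-terminal is now nullable.
Nullable = { 'F', 'X' }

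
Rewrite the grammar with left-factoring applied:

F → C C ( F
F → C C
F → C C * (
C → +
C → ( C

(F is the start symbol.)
F → C C F'
F' → ( F
F' → ε
F' → * (
C → +
C → ( C

Left-factoring transforms A → αβ₁ | αβ₂ into A → αA' and A' → β₁ | β₂
(α is the longest common prefix among the alternatives). Repeat until
no nonterminal has two alternatives with a common prefix.

Round 1: F has alternatives sharing prefix 'C C'. Introduce F': F → C C F'
  Add: F' → ( F
  Add: F' → ε
  Add: F' → * (

No remaining common prefixes — done.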